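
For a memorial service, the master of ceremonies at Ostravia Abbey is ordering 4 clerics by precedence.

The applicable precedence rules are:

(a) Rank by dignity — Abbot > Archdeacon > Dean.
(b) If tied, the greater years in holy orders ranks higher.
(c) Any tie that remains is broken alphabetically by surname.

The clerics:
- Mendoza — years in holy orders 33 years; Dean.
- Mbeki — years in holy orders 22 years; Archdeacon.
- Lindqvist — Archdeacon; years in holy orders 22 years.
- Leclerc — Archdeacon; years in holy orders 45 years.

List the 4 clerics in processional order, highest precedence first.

By dignity: Leclerc, Lindqvist and Mbeki (Archdeacon); then Mendoza (Dean).
Among Leclerc, Lindqvist and Mbeki, by years in holy orders (higher first): Leclerc (45 years) before Lindqvist and Mbeki (22 years).
Among Lindqvist and Mbeki, alphabetically by surname: Lindqvist before Mbeki.
Full order: Leclerc, Lindqvist, Mbeki, Mendoza.

Leclerc, Lindqvist, Mbeki, Mendoza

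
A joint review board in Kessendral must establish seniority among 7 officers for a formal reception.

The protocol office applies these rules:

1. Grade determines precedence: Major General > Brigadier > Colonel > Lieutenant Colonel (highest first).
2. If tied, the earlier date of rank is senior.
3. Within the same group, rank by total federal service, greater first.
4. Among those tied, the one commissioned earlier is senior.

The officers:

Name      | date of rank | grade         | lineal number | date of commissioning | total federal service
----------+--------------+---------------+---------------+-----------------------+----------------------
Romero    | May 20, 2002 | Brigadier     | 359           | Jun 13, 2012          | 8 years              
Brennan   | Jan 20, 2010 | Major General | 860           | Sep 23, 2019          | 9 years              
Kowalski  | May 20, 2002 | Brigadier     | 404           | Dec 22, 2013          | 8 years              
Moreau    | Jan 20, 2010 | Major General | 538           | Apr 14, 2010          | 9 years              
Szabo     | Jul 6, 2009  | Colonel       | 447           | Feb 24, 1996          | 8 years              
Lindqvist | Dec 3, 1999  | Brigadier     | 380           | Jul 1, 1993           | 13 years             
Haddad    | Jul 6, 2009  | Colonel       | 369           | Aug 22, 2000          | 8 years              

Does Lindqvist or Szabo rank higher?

Lindqvist

By grade: Moreau and Brennan (Major General); then Lindqvist, Romero and Kowalski (Brigadier); then Szabo and Haddad (Colonel).
Moreau and Brennan both have date of rank Jan 20, 2010, so the next rule applies.
Moreau and Brennan both have total federal service 9 years, so the next rule applies.
Among Moreau and Brennan, by date of commissioning (earlier first): Moreau (Apr 14, 2010) before Brennan (Sep 23, 2019).
Among Lindqvist, Romero and Kowalski, by date of rank (earlier first): Lindqvist (Dec 3, 1999) before Romero and Kowalski (May 20, 2002).
Romero and Kowalski both have total federal service 8 years, so the next rule applies.
Among Romero and Kowalski, by date of commissioning (earlier first): Romero (Jun 13, 2012) before Kowalski (Dec 22, 2013).
Szabo and Haddad both have date of rank Jul 6, 2009, so the next rule applies.
Szabo and Haddad both have total federal service 8 years, so the next rule applies.
Among Szabo and Haddad, by date of commissioning (earlier first): Szabo (Feb 24, 1996) before Haddad (Aug 22, 2000).
So Lindqvist takes precedence.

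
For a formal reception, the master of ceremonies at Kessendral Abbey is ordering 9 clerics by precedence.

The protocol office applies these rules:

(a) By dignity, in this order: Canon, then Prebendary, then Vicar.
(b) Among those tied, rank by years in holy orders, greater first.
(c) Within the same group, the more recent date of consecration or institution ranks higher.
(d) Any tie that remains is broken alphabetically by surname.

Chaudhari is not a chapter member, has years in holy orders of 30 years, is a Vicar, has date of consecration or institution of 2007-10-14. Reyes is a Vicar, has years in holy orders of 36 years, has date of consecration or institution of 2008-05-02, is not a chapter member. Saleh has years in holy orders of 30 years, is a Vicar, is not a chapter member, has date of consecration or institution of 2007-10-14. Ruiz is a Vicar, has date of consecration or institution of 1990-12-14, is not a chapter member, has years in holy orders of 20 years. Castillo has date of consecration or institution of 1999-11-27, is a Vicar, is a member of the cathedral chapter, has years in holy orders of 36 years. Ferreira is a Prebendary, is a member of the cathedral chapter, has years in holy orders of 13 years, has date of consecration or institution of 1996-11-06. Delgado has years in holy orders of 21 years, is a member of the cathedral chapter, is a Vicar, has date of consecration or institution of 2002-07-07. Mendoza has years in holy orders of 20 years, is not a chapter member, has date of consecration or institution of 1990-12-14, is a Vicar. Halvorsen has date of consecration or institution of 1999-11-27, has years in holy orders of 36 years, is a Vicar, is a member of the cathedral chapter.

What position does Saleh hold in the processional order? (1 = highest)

6

By dignity: Ferreira (Prebendary); then Reyes, Castillo, Halvorsen, Chaudhari, Saleh, Delgado, Mendoza and Ruiz (Vicar).
Among Reyes, Castillo, Halvorsen, Chaudhari, Saleh, Delgado, Mendoza and Ruiz, by years in holy orders (higher first): Reyes, Castillo and Halvorsen (36 years) before Chaudhari and Saleh (30 years) before Delgado (21 years) before Mendoza and Ruiz (20 years).
Among Reyes, Castillo and Halvorsen, by date of consecration or institution (later first): Reyes (2008-05-02) before Castillo and Halvorsen (1999-11-27).
Among Castillo and Halvorsen, alphabetically by surname: Castillo before Halvorsen.
Chaudhari and Saleh both have date of consecration or institution 2007-10-14, so the next rule applies.
Among Chaudhari and Saleh, alphabetically by surname: Chaudhari before Saleh.
Mendoza and Ruiz both have date of consecration or institution 1990-12-14, so the next rule applies.
Among Mendoza and Ruiz, alphabetically by surname: Mendoza before Ruiz.
Order: Ferreira, Reyes, Castillo, Halvorsen, Chaudhari, Saleh, Delgado, Mendoza, Ruiz. So position 6.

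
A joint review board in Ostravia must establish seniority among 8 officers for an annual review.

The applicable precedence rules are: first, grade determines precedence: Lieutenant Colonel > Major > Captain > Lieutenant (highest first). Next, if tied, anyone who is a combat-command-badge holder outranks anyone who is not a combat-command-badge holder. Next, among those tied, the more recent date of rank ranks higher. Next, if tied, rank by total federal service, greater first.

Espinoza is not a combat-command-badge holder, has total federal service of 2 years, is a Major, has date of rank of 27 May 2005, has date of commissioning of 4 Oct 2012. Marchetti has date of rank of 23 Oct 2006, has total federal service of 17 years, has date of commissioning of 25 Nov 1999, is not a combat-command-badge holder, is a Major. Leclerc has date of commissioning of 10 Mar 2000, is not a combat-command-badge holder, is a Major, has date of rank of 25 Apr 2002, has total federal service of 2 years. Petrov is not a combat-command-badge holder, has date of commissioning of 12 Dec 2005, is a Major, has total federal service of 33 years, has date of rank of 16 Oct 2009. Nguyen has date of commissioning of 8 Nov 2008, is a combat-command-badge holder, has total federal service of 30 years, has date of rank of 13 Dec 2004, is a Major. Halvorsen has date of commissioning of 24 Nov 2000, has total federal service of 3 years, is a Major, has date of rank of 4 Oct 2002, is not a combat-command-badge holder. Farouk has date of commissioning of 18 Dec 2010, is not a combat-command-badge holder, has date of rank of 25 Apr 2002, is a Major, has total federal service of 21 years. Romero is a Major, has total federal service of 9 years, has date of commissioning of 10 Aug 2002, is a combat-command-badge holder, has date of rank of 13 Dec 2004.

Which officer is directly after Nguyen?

Romero

By grade: Nguyen, Romero, Petrov, Marchetti, Espinoza, Halvorsen, Farouk and Leclerc (Major).
Among Nguyen, Romero, Petrov, Marchetti, Espinoza, Halvorsen, Farouk and Leclerc, a combat-command-badge holder before not a combat-command-badge holder: Nguyen and Romero (a combat-command-badge holder) before Petrov, Marchetti, Espinoza, Halvorsen, Farouk and Leclerc (not a combat-command-badge holder).
Nguyen and Romero both have date of rank 13 Dec 2004, so the next rule applies.
Among Nguyen and Romero, by total federal service (higher first): Nguyen (30 years) before Romero (9 years).
Among Petrov, Marchetti, Espinoza, Halvorsen, Farouk and Leclerc, by date of rank (later first): Petrov (16 Oct 2009) before Marchetti (23 Oct 2006) before Espinoza (27 May 2005) before Halvorsen (4 Oct 2002) before Farouk and Leclerc (25 Apr 2002).
Among Farouk and Leclerc, by total federal service (higher first): Farouk (21 years) before Leclerc (2 years).
Order: Nguyen, Romero, Petrov, Marchetti, Espinoza, Halvorsen, Farouk, Leclerc.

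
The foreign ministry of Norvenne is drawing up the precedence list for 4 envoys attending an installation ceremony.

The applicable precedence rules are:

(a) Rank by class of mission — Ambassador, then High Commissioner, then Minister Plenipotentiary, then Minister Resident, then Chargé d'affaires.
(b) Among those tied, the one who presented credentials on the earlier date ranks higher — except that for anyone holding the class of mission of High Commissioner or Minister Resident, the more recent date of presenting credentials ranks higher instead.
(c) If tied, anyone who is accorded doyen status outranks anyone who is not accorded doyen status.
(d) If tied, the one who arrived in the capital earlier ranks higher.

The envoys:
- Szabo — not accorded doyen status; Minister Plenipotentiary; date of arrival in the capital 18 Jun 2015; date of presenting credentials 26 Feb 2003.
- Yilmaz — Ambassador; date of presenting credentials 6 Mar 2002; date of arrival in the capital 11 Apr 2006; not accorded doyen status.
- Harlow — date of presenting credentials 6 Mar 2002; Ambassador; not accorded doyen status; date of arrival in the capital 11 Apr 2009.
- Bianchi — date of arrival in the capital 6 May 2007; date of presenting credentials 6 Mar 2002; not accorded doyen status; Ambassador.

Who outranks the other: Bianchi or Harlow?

By class of mission: Yilmaz, Bianchi and Harlow (Ambassador); then Szabo (Minister Plenipotentiary).
Yilmaz, Bianchi and Harlow all have date of presenting credentials 6 Mar 2002, so the next rule applies.
Yilmaz, Bianchi and Harlow are each not accorded doyen status, so the next rule applies.
Among Yilmaz, Bianchi and Harlow, by date of arrival in the capital (earlier first): Yilmaz (11 Apr 2006) before Bianchi (6 May 2007) before Harlow (11 Apr 2009).
So Bianchi takes precedence.

Bianchi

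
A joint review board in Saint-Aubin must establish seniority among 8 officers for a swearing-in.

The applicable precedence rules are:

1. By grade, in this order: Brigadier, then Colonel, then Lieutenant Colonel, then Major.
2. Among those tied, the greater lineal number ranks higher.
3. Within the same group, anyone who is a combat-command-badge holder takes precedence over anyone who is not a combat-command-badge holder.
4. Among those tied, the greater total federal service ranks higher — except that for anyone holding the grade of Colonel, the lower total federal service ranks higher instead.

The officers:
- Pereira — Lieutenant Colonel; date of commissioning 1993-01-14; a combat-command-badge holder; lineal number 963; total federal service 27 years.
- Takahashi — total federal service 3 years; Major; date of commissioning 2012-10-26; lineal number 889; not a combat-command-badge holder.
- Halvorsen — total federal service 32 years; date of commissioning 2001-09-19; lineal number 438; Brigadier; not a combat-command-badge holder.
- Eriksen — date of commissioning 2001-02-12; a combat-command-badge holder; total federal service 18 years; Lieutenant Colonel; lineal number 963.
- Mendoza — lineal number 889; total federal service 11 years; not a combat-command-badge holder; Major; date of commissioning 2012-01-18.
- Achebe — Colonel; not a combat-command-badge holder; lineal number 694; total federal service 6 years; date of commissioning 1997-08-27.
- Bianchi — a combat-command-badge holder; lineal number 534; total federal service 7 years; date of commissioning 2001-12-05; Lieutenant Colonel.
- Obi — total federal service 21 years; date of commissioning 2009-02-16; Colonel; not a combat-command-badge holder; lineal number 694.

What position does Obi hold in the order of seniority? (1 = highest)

3

By grade: Halvorsen (Brigadier); then Achebe and Obi (Colonel); then Pereira, Eriksen and Bianchi (Lieutenant Colonel); then Mendoza and Takahashi (Major).
Achebe and Obi both have lineal number 694, so the next rule applies.
Achebe and Obi are each not a combat-command-badge holder, so the next rule applies.
Among Achebe and Obi, by total federal service (lower first) (reversed rule for this group): Achebe (6 years) before Obi (21 years).
Among Pereira, Eriksen and Bianchi, by lineal number (higher first): Pereira and Eriksen (963) before Bianchi (534).
Pereira and Eriksen are each a combat-command-badge holder, so the next rule applies.
Among Pereira and Eriksen, by total federal service (higher first): Pereira (27 years) before Eriksen (18 years).
Mendoza and Takahashi both have lineal number 889, so the next rule applies.
Mendoza and Takahashi are each not a combat-command-badge holder, so the next rule applies.
Among Mendoza and Takahashi, by total federal service (higher first): Mendoza (11 years) before Takahashi (3 years).
Order: Halvorsen, Achebe, Obi, Pereira, Eriksen, Bianchi, Mendoza, Takahashi. So position 3.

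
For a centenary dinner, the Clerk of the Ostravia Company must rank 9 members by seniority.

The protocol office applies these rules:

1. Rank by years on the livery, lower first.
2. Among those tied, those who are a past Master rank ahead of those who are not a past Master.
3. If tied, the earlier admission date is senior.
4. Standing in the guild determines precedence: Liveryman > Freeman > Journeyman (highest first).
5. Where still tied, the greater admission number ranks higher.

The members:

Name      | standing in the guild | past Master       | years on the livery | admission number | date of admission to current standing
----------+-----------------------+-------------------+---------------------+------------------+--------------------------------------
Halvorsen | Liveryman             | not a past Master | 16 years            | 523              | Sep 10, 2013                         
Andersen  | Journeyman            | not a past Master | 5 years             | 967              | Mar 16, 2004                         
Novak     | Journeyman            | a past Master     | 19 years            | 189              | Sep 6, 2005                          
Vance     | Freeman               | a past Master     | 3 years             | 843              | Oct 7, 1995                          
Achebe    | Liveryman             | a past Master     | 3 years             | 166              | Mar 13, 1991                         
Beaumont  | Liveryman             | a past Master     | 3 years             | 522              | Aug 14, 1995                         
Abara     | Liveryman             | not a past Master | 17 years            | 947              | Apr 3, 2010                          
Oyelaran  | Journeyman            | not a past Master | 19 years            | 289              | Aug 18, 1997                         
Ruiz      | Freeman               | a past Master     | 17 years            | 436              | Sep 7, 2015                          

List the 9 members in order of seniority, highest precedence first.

By years on the livery (lower first): Achebe, Beaumont and Vance (each 3 years); then Andersen (5 years); then Halvorsen (16 years); then Ruiz and Abara (both 17 years); then Novak and Oyelaran (both 19 years).
Achebe, Beaumont and Vance are each a past Master, so the next rule applies.
Among Achebe, Beaumont and Vance, by date of admission to current standing (earlier first): Achebe (Mar 13, 1991) before Beaumont (Aug 14, 1995) before Vance (Oct 7, 1995).
Among Ruiz and Abara, a past Master before not a past Master: Ruiz (a past Master) before Abara (not a past Master).
Among Novak and Oyelaran, a past Master before not a past Master: Novak (a past Master) before Oyelaran (not a past Master).
Full order: Achebe, Beaumont, Vance, Andersen, Halvorsen, Ruiz, Abara, Novak, Oyelaran.

Achebe, Beaumont, Vance, Andersen, Halvorsen, Ruiz, Abara, Novak, Oyelaran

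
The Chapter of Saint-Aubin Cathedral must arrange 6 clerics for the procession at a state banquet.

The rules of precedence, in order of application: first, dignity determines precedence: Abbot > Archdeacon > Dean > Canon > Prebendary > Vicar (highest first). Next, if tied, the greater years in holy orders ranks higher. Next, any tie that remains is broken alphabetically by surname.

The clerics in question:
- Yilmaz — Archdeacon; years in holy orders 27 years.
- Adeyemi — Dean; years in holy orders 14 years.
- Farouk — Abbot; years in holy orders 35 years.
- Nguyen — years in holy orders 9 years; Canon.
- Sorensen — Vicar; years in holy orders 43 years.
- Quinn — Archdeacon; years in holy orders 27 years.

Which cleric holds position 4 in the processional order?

By dignity: Farouk (Abbot); then Quinn and Yilmaz (Archdeacon); then Adeyemi (Dean); then Nguyen (Canon); then Sorensen (Vicar).
Quinn and Yilmaz both have years in holy orders 27 years, so the next rule applies.
Among Quinn and Yilmaz, alphabetically by surname: Quinn before Yilmaz.
Order: Farouk, Quinn, Yilmaz, Adeyemi, Nguyen, Sorensen.

Adeyemi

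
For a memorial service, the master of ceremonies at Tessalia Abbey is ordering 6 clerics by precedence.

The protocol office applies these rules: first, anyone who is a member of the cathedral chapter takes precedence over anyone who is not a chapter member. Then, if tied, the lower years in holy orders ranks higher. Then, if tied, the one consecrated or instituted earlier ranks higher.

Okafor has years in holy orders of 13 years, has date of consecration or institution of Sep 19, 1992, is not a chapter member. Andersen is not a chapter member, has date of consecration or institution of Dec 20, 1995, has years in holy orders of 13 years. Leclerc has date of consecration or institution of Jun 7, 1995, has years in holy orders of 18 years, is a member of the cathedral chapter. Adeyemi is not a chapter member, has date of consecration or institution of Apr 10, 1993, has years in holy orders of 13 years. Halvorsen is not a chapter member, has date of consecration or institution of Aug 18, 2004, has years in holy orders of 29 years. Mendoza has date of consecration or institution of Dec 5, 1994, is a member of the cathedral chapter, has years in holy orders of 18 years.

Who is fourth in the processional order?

By the first rule: Mendoza and Leclerc (both a member of the cathedral chapter); then Okafor, Adeyemi, Andersen and Halvorsen (each not a chapter member).
Mendoza and Leclerc both have years in holy orders 18 years, so the next rule applies.
Among Mendoza and Leclerc, by date of consecration or institution (earlier first): Mendoza (Dec 5, 1994) before Leclerc (Jun 7, 1995).
Among Okafor, Adeyemi, Andersen and Halvorsen, by years in holy orders (lower first): Okafor, Adeyemi and Andersen (13 years) before Halvorsen (29 years).
Among Okafor, Adeyemi and Andersen, by date of consecration or institution (earlier first): Okafor (Sep 19, 1992) before Adeyemi (Apr 10, 1993) before Andersen (Dec 20, 1995).
Order: Mendoza, Leclerc, Okafor, Adeyemi, Andersen, Halvorsen.

Adeyemi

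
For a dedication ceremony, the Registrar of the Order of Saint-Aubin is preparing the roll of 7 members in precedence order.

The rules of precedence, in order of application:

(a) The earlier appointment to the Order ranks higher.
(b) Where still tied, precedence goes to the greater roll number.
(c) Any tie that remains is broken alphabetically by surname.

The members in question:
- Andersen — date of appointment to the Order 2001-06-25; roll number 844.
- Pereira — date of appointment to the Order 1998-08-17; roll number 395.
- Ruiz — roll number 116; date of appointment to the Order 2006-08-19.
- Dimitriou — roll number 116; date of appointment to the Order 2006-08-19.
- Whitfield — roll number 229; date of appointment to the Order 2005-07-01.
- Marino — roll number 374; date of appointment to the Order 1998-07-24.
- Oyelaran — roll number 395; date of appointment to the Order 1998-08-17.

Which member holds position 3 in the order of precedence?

By date of appointment to the Order (earlier first): Marino (1998-07-24); then Oyelaran and Pereira (both 1998-08-17); then Andersen (2001-06-25); then Whitfield (2005-07-01); then Dimitriou and Ruiz (both 2006-08-19).
Oyelaran and Pereira both have roll number 395, so the next rule applies.
Among Oyelaran and Pereira, alphabetically by surname: Oyelaran before Pereira.
Dimitriou and Ruiz both have roll number 116, so the next rule applies.
Among Dimitriou and Ruiz, alphabetically by surname: Dimitriou before Ruiz.
Order: Marino, Oyelaran, Pereira, Andersen, Whitfield, Dimitriou, Ruiz.

Pereira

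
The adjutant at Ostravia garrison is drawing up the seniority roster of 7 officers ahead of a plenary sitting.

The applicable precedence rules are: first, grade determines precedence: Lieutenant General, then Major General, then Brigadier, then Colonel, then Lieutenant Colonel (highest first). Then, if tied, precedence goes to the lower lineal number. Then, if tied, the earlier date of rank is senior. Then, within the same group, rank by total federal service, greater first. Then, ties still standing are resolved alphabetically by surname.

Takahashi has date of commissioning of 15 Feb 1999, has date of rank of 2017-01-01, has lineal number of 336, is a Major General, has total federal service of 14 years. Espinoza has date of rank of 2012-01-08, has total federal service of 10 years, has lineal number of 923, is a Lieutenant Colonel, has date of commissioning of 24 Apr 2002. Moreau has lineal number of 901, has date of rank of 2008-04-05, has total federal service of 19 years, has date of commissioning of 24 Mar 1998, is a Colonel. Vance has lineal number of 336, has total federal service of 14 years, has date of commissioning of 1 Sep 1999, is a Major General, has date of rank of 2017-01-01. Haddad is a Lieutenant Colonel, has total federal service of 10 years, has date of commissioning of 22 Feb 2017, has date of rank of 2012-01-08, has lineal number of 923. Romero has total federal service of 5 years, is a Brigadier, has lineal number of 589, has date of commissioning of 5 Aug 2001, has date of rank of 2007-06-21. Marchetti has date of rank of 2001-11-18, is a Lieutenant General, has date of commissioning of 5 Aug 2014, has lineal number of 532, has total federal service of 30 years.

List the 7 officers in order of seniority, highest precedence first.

By grade: Marchetti (Lieutenant General); then Takahashi and Vance (Major General); then Romero (Brigadier); then Moreau (Colonel); then Espinoza and Haddad (Lieutenant Colonel).
Takahashi and Vance both have lineal number 336, so the next rule applies.
Takahashi and Vance both have date of rank 2017-01-01, so the next rule applies.
Takahashi and Vance both have total federal service 14 years, so the next rule applies.
Among Takahashi and Vance, alphabetically by surname: Takahashi before Vance.
Espinoza and Haddad both have lineal number 923, so the next rule applies.
Espinoza and Haddad both have date of rank 2012-01-08, so the next rule applies.
Espinoza and Haddad both have total federal service 10 years, so the next rule applies.
Among Espinoza and Haddad, alphabetically by surname: Espinoza before Haddad.
Full order: Marchetti, Takahashi, Vance, Romero, Moreau, Espinoza, Haddad.

Marchetti, Takahashi, Vance, Romero, Moreau, Espinoza, Haddad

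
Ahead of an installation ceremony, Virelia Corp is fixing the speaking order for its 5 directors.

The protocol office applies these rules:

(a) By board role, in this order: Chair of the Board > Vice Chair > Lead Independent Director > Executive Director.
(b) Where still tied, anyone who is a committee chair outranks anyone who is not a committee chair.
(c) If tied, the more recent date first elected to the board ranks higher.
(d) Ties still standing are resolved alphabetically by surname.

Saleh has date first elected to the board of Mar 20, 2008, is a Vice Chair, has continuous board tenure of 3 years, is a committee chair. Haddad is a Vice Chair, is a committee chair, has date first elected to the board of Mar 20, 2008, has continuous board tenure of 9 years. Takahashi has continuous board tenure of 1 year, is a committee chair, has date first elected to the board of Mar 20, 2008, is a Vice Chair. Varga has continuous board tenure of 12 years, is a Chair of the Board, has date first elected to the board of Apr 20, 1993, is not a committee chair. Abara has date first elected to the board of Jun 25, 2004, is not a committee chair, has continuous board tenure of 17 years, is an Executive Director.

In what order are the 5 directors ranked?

By board role: Varga (Chair of the Board); then Haddad, Saleh and Takahashi (Vice Chair); then Abara (Executive Director).
Haddad, Saleh and Takahashi are each a committee chair, so the next rule applies.
Haddad, Saleh and Takahashi all have date first elected to the board Mar 20, 2008, so the next rule applies.
Among Haddad, Saleh and Takahashi, alphabetically by surname: Haddad before Saleh before Takahashi.
Full order: Varga, Haddad, Saleh, Takahashi, Abara.

Varga, Haddad, Saleh, Takahashi, Abara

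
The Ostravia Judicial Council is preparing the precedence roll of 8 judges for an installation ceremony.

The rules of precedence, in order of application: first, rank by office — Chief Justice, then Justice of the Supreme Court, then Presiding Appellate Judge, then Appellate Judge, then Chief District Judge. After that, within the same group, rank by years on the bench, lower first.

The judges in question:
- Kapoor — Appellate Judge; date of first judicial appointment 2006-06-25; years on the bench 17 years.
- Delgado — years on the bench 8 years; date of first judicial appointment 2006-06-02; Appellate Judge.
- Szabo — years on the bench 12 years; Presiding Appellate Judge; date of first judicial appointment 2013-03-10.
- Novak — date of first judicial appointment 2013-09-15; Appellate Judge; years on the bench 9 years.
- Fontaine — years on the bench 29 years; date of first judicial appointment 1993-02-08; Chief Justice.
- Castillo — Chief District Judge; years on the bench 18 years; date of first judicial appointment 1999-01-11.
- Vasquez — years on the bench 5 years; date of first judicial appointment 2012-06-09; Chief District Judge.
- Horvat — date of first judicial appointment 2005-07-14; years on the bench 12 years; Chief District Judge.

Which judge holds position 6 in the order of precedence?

Vasquez

By office: Fontaine (Chief Justice); then Szabo (Presiding Appellate Judge); then Delgado, Novak and Kapoor (Appellate Judge); then Vasquez, Horvat and Castillo (Chief District Judge).
Among Delgado, Novak and Kapoor, by years on the bench (lower first): Delgado (8 years) before Novak (9 years) before Kapoor (17 years).
Among Vasquez, Horvat and Castillo, by years on the bench (lower first): Vasquez (5 years) before Horvat (12 years) before Castillo (18 years).
Order: Fontaine, Szabo, Delgado, Novak, Kapoor, Vasquez, Horvat, Castillo.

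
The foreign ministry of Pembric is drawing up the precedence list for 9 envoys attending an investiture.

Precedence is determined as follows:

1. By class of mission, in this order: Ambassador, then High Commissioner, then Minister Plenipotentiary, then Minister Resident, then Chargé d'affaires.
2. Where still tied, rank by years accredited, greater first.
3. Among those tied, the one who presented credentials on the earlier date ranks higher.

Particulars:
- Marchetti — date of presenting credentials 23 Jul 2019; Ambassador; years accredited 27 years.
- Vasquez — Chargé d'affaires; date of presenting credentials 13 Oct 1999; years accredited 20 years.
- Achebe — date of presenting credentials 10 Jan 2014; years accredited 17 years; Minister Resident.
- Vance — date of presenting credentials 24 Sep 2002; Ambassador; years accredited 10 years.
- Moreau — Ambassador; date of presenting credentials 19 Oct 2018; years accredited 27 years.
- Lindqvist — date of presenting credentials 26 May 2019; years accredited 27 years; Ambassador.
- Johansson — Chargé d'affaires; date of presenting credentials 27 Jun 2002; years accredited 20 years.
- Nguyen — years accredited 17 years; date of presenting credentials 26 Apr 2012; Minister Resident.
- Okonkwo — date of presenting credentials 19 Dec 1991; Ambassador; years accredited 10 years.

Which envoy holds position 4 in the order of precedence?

Okonkwo

By class of mission: Moreau, Lindqvist, Marchetti, Okonkwo and Vance (Ambassador); then Nguyen and Achebe (Minister Resident); then Vasquez and Johansson (Chargé d'affaires).
Among Moreau, Lindqvist, Marchetti, Okonkwo and Vance, by years accredited (higher first): Moreau, Lindqvist and Marchetti (27 years) before Okonkwo and Vance (10 years).
Among Moreau, Lindqvist and Marchetti, by date of presenting credentials (earlier first): Moreau (19 Oct 2018) before Lindqvist (26 May 2019) before Marchetti (23 Jul 2019).
Among Okonkwo and Vance, by date of presenting credentials (earlier first): Okonkwo (19 Dec 1991) before Vance (24 Sep 2002).
Nguyen and Achebe both have years accredited 17 years, so the next rule applies.
Among Nguyen and Achebe, by date of presenting credentials (earlier first): Nguyen (26 Apr 2012) before Achebe (10 Jan 2014).
Vasquez and Johansson both have years accredited 20 years, so the next rule applies.
Among Vasquez and Johansson, by date of presenting credentials (earlier first): Vasquez (13 Oct 1999) before Johansson (27 Jun 2002).
Order: Moreau, Lindqvist, Marchetti, Okonkwo, Vance, Nguyen, Achebe, Vasquez, Johansson.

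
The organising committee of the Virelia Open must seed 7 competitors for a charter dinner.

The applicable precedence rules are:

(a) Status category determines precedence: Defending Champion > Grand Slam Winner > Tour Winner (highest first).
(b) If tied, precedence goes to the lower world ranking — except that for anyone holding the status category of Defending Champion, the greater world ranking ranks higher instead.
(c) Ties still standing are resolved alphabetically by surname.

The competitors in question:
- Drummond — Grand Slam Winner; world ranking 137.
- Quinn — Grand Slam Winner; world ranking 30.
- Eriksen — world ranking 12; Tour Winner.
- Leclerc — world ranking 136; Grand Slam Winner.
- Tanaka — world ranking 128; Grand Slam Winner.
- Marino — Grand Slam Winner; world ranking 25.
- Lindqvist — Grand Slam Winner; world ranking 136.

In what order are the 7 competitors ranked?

By status category: Marino, Quinn, Tanaka, Leclerc, Lindqvist and Drummond (Grand Slam Winner); then Eriksen (Tour Winner).
Among Marino, Quinn, Tanaka, Leclerc, Lindqvist and Drummond, by world ranking (lower first): Marino (25) before Quinn (30) before Tanaka (128) before Leclerc and Lindqvist (136) before Drummond (137).
Among Leclerc and Lindqvist, alphabetically by surname: Leclerc before Lindqvist.
Full order: Marino, Quinn, Tanaka, Leclerc, Lindqvist, Drummond, Eriksen.

Marino, Quinn, Tanaka, Leclerc, Lindqvist, Drummond, Eriksen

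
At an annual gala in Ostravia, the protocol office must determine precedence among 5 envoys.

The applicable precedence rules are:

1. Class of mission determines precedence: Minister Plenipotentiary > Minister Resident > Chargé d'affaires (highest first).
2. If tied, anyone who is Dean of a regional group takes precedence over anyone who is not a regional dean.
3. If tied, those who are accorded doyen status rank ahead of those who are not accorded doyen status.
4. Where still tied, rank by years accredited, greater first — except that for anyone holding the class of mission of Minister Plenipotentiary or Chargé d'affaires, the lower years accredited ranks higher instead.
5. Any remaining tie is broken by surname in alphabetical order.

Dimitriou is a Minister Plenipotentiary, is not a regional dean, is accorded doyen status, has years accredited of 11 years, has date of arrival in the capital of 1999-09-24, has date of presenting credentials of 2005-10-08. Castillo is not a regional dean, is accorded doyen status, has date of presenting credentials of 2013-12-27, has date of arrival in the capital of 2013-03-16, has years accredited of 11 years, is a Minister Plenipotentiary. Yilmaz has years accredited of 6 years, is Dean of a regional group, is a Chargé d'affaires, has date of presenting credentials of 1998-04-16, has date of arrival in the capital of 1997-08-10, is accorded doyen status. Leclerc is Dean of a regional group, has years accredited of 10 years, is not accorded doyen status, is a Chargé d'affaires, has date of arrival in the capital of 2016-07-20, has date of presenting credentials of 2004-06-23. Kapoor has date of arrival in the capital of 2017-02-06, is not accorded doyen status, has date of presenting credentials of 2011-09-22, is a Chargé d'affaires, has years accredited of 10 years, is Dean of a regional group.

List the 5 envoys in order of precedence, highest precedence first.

Castillo, Dimitriou, Yilmaz, Kapoor, Leclerc

By class of mission: Castillo and Dimitriou (Minister Plenipotentiary); then Yilmaz, Kapoor and Leclerc (Chargé d'affaires).
Castillo and Dimitriou are each not a regional dean, so the next rule applies.
Castillo and Dimitriou are each accorded doyen status, so the next rule applies.
Castillo and Dimitriou both have years accredited 11 years, so the next rule applies.
Among Castillo and Dimitriou, alphabetically by surname: Castillo before Dimitriou.
Yilmaz, Kapoor and Leclerc are each Dean of a regional group, so the next rule applies.
Among Yilmaz, Kapoor and Leclerc, accorded doyen status before not accorded doyen status: Yilmaz (accorded doyen status) before Kapoor and Leclerc (not accorded doyen status).
Kapoor and Leclerc both have years accredited 10 years, so the next rule applies.
Among Kapoor and Leclerc, alphabetically by surname: Kapoor before Leclerc.
Full order: Castillo, Dimitriou, Yilmaz, Kapoor, Leclerc.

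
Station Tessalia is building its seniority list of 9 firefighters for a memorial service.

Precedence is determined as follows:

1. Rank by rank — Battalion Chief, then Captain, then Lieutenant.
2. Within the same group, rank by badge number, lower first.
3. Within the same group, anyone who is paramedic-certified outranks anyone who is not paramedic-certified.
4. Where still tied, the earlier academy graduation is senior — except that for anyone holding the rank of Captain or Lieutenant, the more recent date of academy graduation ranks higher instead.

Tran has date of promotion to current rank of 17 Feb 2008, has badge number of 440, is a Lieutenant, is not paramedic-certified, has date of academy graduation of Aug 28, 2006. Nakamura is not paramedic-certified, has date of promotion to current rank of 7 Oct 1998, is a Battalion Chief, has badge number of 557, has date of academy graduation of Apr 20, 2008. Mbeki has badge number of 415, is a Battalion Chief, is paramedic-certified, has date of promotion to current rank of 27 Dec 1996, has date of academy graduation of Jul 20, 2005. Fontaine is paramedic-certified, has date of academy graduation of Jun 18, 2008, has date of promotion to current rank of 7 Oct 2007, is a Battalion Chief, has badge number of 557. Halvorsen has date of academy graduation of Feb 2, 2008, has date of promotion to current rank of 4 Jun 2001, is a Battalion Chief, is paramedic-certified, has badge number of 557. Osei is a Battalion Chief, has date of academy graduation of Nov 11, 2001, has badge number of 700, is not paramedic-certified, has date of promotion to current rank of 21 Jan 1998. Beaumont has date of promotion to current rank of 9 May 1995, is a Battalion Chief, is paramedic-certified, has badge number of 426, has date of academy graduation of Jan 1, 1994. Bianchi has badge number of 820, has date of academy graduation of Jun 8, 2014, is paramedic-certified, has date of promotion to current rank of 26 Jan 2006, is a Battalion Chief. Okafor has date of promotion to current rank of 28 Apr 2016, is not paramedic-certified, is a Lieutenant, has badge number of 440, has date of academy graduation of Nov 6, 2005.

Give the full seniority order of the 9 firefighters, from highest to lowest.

Mbeki, Beaumont, Halvorsen, Fontaine, Nakamura, Osei, Bianchi, Tran, Okafor

By rank: Mbeki, Beaumont, Halvorsen, Fontaine, Nakamura, Osei and Bianchi (Battalion Chief); then Tran and Okafor (Lieutenant).
Among Mbeki, Beaumont, Halvorsen, Fontaine, Nakamura, Osei and Bianchi, by badge number (lower first): Mbeki (415) before Beaumont (426) before Halvorsen, Fontaine and Nakamura (557) before Osei (700) before Bianchi (820).
Among Halvorsen, Fontaine and Nakamura, paramedic-certified before not paramedic-certified: Halvorsen and Fontaine (paramedic-certified) before Nakamura (not paramedic-certified).
Among Halvorsen and Fontaine, by date of academy graduation (earlier first): Halvorsen (Feb 2, 2008) before Fontaine (Jun 18, 2008).
Tran and Okafor both have badge number 440, so the next rule applies.
Tran and Okafor are each not paramedic-certified, so the next rule applies.
Among Tran and Okafor, by date of academy graduation (later first) (reversed rule for this group): Tran (Aug 28, 2006) before Okafor (Nov 6, 2005).
Full order: Mbeki, Beaumont, Halvorsen, Fontaine, Nakamura, Osei, Bianchi, Tran, Okafor.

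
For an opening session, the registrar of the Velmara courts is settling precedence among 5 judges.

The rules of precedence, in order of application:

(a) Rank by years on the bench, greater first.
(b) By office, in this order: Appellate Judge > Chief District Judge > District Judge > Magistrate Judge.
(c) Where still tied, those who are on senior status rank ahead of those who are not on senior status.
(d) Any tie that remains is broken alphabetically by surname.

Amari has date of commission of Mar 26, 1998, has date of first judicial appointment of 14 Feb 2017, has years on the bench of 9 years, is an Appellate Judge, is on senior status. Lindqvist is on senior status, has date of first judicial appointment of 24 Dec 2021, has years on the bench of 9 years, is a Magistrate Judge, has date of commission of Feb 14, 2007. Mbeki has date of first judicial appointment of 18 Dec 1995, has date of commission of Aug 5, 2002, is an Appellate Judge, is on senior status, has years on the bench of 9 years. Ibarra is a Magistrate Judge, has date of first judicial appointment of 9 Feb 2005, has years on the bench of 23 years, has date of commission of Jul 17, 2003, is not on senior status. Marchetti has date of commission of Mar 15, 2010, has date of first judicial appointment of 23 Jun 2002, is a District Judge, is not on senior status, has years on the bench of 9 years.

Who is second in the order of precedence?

By years on the bench (higher first): Ibarra (23 years); then Amari, Mbeki, Marchetti and Lindqvist (each 9 years).
Among Amari, Mbeki, Marchetti and Lindqvist, by office: Amari and Mbeki (Appellate Judge) before Marchetti (District Judge) before Lindqvist (Magistrate Judge).
Amari and Mbeki are each on senior status, so the next rule applies.
Among Amari and Mbeki, alphabetically by surname: Amari before Mbeki.
Order: Ibarra, Amari, Mbeki, Marchetti, Lindqvist.

Amari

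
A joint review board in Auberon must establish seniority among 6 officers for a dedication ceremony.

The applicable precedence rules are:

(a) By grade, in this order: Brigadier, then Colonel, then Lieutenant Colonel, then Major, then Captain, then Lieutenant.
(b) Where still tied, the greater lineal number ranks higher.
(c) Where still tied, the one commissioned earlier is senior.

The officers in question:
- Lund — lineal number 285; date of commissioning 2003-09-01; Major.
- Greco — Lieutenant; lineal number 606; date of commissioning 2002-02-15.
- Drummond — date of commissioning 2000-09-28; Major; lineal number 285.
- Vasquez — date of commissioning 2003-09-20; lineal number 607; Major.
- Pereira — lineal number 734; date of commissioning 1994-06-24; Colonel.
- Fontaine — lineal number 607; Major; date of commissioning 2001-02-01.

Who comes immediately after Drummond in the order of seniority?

By grade: Pereira (Colonel); then Fontaine, Vasquez, Drummond and Lund (Major); then Greco (Lieutenant).
Among Fontaine, Vasquez, Drummond and Lund, by lineal number (higher first): Fontaine and Vasquez (607) before Drummond and Lund (285).
Among Fontaine and Vasquez, by date of commissioning (earlier first): Fontaine (2001-02-01) before Vasquez (2003-09-20).
Among Drummond and Lund, by date of commissioning (earlier first): Drummond (2000-09-28) before Lund (2003-09-01).
Order: Pereira, Fontaine, Vasquez, Drummond, Lund, Greco.

Lund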